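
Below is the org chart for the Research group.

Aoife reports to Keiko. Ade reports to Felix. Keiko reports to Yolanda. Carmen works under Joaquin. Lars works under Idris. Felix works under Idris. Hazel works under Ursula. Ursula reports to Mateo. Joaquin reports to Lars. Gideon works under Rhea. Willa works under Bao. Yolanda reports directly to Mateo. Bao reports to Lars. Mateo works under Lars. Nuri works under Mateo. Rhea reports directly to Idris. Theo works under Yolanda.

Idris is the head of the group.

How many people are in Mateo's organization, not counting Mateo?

Mateo directly manages Nuri, Yolanda, Ursula. Nuri has no reports. Under Yolanda: Keiko, Aoife, Theo (3). Under Ursula: Hazel (1). So Mateo's organization is 3 direct reports plus everyone under them: 1 + 4 + 2 = 7.

7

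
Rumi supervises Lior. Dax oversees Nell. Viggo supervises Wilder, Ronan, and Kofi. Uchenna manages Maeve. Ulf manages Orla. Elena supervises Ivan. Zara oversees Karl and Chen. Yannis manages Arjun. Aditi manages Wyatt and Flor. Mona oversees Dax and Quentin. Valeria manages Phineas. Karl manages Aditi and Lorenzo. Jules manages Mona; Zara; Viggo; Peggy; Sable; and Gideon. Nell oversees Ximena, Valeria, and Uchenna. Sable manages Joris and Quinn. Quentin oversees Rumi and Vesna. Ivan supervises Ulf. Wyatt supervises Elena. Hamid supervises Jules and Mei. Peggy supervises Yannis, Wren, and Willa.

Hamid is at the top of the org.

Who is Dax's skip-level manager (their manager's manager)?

Dax reports to Mona, and Mona reports to Jules. So Dax's skip-level manager is Jules.

Jules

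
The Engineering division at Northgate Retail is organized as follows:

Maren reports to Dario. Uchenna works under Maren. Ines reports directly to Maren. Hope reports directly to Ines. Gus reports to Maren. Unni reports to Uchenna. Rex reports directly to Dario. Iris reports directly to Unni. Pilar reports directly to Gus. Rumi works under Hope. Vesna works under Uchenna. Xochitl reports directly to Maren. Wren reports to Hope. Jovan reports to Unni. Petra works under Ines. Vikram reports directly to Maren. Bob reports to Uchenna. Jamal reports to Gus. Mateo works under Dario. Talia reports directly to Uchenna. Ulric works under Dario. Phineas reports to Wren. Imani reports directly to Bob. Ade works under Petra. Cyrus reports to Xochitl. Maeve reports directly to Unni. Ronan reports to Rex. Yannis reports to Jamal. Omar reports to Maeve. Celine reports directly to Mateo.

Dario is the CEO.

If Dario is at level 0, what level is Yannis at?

4

Chain from Yannis up to Dario: Yannis → Jamal → Gus → Maren → Dario. That is 4 steps up, so Yannis is 4 levels below Dario.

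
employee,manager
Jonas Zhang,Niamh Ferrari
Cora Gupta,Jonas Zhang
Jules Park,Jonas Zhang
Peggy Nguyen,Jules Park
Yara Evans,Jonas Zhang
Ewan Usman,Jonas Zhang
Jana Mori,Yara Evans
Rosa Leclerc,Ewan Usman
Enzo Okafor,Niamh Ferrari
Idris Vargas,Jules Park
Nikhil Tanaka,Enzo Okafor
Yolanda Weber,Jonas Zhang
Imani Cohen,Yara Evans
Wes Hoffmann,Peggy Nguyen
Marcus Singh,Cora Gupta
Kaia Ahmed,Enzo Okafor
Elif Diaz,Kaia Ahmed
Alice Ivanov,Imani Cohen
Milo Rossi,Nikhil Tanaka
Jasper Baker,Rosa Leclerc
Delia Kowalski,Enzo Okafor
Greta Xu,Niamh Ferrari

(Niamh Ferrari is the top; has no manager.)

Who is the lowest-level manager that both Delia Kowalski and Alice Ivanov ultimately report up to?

Niamh Ferrari

Delia Kowalski's chain of managers is Enzo Okafor, Niamh Ferrari. Alice Ivanov's chain of managers is Imani Cohen, Yara Evans, Jonas Zhang, Niamh Ferrari. The first manager that appears in both chains is Niamh Ferrari.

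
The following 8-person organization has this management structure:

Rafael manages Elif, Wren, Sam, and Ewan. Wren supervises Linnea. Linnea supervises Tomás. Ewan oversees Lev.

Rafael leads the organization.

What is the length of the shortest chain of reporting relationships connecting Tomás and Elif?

Tomás is 3 levels below Rafael, and Elif is 1 level below Rafael (their lowest common manager). The shortest path runs up from Tomás to Rafael and back down to Elif: 3 + 1 = 4 links.

4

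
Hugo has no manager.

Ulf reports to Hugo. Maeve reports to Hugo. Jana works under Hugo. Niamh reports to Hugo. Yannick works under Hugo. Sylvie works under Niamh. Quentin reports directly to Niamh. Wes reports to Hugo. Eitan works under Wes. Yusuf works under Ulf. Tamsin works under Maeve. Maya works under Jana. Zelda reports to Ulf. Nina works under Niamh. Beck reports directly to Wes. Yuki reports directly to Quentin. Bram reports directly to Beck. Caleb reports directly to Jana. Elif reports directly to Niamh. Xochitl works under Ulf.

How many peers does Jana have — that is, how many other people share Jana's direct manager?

Jana reports to Hugo. Hugo's other direct reports are Ulf, Maeve, Niamh, Yannick, Wes — 5 peers.

5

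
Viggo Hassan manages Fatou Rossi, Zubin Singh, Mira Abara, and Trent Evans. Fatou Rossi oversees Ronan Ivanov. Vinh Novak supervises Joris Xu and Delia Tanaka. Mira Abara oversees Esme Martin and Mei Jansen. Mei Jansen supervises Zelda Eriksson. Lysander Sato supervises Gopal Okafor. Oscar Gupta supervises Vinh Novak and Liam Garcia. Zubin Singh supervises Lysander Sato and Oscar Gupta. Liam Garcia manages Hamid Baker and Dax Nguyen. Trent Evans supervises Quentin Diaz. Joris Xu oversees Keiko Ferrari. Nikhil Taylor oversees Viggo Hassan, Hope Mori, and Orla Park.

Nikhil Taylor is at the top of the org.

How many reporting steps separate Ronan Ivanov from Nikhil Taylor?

3

Chain from Ronan Ivanov up to Nikhil Taylor: Ronan Ivanov → Fatou Rossi → Viggo Hassan → Nikhil Taylor. That is 3 steps up, so Ronan Ivanov is 3 levels below Nikhil Taylor.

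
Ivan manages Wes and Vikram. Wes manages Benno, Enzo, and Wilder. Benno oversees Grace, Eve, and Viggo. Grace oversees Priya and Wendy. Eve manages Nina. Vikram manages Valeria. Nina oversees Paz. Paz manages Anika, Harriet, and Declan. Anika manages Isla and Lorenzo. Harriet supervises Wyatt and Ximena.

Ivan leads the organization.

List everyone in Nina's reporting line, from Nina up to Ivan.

Nina -> Eve -> Benno -> Wes -> Ivan

Nina reports to Eve. Eve reports to Benno. Benno reports to Wes. Wes reports to Ivan. Ivan is at the top.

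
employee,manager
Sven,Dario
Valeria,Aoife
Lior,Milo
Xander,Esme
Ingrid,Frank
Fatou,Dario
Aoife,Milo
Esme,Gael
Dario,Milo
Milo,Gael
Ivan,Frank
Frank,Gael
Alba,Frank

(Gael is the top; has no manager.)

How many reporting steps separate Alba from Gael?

Chain from Alba up to Gael: Alba → Frank → Gael. That is 2 steps up, so Alba is 2 levels below Gael.

2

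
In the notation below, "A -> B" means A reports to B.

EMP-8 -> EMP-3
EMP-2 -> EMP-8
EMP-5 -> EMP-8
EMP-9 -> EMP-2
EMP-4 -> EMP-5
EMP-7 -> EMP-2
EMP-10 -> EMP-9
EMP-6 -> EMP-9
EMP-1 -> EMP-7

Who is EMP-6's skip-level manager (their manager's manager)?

EMP-2

EMP-6 reports to EMP-9, and EMP-9 reports to EMP-2. So EMP-6's skip-level manager is EMP-2.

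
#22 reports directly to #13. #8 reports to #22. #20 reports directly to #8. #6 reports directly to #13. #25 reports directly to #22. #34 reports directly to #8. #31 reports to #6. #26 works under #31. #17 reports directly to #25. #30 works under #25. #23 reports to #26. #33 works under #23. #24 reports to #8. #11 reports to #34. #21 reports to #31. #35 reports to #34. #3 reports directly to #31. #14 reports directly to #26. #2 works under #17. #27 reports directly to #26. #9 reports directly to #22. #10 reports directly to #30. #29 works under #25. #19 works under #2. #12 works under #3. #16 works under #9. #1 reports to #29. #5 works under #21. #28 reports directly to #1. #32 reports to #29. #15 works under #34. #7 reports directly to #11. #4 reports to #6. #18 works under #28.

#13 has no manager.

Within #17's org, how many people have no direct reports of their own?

The only person in #17's organization with no one reporting to them is #19. That is 1.

1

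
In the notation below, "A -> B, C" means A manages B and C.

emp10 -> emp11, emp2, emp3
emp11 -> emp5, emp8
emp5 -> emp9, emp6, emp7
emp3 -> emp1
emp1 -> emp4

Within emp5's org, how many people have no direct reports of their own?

The people in emp5's organization with no one reporting to them are emp7, emp6, emp9. That is 3.

3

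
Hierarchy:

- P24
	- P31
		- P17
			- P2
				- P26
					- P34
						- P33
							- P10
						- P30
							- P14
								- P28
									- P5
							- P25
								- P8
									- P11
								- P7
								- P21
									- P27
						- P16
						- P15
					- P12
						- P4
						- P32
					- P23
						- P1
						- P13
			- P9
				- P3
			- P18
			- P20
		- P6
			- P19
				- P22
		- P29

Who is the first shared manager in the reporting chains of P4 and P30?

P26

P4's chain of managers is P12, P26, P2, P17, P31, P24. P30's chain of managers is P34, P26, P2, P17, P31, P24. The first manager that appears in both chains is P26.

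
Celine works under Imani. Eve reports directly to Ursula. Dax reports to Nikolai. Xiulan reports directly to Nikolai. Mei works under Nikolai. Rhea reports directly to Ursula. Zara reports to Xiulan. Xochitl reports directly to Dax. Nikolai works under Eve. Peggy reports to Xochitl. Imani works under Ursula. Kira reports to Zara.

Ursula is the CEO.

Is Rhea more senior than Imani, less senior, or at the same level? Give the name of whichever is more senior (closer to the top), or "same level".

same level

Both Rhea and Imani are 1 level below Ursula.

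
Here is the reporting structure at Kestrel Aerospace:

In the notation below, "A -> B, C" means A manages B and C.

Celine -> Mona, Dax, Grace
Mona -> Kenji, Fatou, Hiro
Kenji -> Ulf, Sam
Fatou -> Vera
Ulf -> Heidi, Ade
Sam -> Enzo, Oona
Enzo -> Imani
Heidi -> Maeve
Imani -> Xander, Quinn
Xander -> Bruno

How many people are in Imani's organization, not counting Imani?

3

Imani directly manages Xander, Quinn. Under Xander: Bruno (1). Quinn has no reports. So Imani's organization is 2 direct reports plus everyone under them: 2 + 1 = 3.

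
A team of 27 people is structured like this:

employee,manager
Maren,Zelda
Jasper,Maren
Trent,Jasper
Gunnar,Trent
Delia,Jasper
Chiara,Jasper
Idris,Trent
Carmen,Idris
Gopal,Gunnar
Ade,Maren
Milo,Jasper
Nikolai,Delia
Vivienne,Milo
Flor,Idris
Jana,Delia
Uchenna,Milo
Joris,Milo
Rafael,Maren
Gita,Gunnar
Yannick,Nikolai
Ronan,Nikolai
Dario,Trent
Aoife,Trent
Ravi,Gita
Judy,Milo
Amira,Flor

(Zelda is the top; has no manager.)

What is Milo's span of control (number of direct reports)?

4

Milo directly manages Vivienne, Uchenna, Joris, Judy. That is 4 direct reports.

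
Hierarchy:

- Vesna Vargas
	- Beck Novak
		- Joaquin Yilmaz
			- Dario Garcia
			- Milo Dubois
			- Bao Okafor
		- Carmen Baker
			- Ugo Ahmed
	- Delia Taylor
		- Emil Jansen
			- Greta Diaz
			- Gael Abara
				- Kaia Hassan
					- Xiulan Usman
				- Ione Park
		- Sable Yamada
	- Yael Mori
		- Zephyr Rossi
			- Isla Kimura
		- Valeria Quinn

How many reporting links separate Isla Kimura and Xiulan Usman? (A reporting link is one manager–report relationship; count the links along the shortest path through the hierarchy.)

8

Isla Kimura is 3 levels below Vesna Vargas, and Xiulan Usman is 5 levels below Vesna Vargas (their lowest common manager). The shortest path runs up from Isla Kimura to Vesna Vargas and back down to Xiulan Usman: 3 + 5 = 8 links.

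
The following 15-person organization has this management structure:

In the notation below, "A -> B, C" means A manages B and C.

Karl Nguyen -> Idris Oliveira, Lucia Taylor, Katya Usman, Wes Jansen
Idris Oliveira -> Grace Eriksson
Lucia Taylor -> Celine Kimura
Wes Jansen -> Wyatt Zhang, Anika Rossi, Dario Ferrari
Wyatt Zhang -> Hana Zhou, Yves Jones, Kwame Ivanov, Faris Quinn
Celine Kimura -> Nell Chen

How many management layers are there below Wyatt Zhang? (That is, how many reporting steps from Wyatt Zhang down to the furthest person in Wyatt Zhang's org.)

1

The longest chain under Wyatt Zhang runs Wyatt Zhang → Faris Quinn, which is 1 level below Wyatt Zhang.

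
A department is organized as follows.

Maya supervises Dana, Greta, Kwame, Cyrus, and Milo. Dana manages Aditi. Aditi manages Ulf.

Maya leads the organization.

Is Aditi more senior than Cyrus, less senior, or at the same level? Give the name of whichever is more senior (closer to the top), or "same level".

Aditi is 2 levels below Maya; Cyrus is 1. Cyrus is higher.

Cyrus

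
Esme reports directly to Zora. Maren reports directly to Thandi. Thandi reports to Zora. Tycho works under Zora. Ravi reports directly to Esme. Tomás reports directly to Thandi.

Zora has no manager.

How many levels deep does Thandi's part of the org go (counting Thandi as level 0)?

The longest chain under Thandi runs Thandi → Tomás, which is 1 level below Thandi.

1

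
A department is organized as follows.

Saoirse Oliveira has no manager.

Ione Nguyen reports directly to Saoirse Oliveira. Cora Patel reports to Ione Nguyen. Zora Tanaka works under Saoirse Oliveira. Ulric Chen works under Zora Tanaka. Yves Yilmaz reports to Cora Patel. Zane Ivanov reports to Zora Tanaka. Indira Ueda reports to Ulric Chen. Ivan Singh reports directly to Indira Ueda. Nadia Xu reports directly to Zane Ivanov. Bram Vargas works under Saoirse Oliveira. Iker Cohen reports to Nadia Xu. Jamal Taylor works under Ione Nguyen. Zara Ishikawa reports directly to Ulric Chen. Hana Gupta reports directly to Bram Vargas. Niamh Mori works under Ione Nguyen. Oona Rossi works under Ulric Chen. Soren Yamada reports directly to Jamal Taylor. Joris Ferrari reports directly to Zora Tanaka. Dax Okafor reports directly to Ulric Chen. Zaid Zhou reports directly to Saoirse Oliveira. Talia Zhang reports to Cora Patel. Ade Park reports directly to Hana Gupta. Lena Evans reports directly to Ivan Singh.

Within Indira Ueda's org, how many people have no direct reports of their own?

1

The only person in Indira Ueda's organization with no one reporting to them is Lena Evans. That is 1.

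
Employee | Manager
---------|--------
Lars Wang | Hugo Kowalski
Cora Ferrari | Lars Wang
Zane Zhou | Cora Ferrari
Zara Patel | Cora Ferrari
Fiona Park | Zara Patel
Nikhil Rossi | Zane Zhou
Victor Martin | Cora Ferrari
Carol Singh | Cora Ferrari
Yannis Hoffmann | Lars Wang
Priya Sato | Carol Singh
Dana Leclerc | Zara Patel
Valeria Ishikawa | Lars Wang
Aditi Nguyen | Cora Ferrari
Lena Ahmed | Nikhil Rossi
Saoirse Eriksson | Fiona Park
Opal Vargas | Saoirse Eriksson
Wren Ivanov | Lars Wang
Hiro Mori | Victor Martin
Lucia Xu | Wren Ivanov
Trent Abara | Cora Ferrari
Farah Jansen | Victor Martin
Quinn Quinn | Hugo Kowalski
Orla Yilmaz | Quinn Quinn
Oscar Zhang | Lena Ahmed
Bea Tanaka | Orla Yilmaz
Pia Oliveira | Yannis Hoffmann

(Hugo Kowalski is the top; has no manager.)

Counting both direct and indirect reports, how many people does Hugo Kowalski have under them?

Hugo Kowalski directly manages Lars Wang, Quinn Quinn. Under Lars Wang: Wren Ivanov, Lucia Xu, Valeria Ishikawa, Yannis Hoffmann, Pia Oliveira, Cora Ferrari, Trent Abara, Aditi Nguyen, Carol Singh, Priya Sato, Victor Martin, Farah Jansen, Hiro Mori, Zara Patel, Dana Leclerc, Fiona Park, Saoirse Eriksson, Opal Vargas, Zane Zhou, Nikhil Rossi, Lena Ahmed, Oscar Zhang (22). Under Quinn Quinn: Orla Yilmaz, Bea Tanaka (2). So Hugo Kowalski's organization is 2 direct reports plus everyone under them: 23 + 3 = 26.

26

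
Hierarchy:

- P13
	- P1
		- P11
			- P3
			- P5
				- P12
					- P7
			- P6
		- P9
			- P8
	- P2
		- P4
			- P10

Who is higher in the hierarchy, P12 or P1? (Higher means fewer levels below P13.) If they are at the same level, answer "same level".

P1

P12 is 4 levels below P13; P1 is 1. P1 is higher.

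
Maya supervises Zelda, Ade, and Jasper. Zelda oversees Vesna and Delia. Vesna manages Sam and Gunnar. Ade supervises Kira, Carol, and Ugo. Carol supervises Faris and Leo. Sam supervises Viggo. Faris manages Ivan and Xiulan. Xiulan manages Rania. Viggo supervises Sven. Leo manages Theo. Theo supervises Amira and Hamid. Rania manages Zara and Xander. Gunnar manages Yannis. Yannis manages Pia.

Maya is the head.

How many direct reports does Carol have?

Carol directly manages Faris, Leo. That is 2 direct reports.

2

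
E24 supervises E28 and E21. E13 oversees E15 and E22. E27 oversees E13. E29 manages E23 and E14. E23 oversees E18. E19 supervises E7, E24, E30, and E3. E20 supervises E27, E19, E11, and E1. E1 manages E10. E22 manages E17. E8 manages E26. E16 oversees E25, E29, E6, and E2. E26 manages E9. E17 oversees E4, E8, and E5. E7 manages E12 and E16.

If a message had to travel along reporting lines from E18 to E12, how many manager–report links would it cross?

E18 is 4 levels below E7, and E12 is 1 level below E7 (their lowest common manager). The shortest path runs up from E18 to E7 and back down to E12: 4 + 1 = 5 links.

5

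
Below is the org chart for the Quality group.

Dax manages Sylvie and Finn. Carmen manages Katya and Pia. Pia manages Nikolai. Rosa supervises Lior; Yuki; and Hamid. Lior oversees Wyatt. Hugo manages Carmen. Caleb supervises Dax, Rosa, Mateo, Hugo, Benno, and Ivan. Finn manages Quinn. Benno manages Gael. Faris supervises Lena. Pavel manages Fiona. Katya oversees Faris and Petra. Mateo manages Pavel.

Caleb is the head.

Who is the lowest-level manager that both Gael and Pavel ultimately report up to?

Caleb

Gael's chain of managers is Benno, Caleb. Pavel's chain of managers is Mateo, Caleb. The first manager that appears in both chains is Caleb.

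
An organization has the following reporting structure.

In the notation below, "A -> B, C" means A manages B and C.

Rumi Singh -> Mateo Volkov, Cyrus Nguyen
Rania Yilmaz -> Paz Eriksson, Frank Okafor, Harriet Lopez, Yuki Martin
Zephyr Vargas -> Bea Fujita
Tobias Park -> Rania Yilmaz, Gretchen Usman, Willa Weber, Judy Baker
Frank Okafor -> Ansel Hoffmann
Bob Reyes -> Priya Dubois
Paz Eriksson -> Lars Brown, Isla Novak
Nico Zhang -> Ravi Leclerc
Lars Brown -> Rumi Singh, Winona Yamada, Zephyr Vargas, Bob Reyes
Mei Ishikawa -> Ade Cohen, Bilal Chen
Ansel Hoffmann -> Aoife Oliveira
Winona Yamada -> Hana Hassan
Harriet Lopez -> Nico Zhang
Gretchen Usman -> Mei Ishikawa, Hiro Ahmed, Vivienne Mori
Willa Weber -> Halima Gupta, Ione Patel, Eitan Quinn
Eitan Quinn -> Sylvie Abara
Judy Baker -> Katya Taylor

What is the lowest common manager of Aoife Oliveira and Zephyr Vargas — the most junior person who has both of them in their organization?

Rania Yilmaz

Aoife Oliveira's chain of managers is Ansel Hoffmann, Frank Okafor, Rania Yilmaz, Tobias Park. Zephyr Vargas's chain of managers is Lars Brown, Paz Eriksson, Rania Yilmaz, Tobias Park. The first manager that appears in both chains is Rania Yilmaz.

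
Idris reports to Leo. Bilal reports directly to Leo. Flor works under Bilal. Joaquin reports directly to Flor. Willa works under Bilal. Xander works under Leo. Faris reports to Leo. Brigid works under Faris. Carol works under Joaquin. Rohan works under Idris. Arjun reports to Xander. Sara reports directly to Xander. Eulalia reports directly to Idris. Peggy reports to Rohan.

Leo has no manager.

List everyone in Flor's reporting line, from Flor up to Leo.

Flor reports to Bilal. Bilal reports to Leo. Leo is at the top.

Flor -> Bilal -> Leo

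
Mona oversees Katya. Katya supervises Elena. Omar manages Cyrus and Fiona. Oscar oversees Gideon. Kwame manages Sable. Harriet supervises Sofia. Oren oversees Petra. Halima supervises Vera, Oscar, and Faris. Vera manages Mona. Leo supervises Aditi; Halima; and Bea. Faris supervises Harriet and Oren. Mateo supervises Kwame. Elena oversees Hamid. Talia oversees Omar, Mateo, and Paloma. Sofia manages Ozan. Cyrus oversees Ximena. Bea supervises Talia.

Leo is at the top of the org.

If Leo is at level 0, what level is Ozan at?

5

Chain from Ozan up to Leo: Ozan → Sofia → Harriet → Faris → Halima → Leo. That is 5 steps up, so Ozan is 5 levels below Leo.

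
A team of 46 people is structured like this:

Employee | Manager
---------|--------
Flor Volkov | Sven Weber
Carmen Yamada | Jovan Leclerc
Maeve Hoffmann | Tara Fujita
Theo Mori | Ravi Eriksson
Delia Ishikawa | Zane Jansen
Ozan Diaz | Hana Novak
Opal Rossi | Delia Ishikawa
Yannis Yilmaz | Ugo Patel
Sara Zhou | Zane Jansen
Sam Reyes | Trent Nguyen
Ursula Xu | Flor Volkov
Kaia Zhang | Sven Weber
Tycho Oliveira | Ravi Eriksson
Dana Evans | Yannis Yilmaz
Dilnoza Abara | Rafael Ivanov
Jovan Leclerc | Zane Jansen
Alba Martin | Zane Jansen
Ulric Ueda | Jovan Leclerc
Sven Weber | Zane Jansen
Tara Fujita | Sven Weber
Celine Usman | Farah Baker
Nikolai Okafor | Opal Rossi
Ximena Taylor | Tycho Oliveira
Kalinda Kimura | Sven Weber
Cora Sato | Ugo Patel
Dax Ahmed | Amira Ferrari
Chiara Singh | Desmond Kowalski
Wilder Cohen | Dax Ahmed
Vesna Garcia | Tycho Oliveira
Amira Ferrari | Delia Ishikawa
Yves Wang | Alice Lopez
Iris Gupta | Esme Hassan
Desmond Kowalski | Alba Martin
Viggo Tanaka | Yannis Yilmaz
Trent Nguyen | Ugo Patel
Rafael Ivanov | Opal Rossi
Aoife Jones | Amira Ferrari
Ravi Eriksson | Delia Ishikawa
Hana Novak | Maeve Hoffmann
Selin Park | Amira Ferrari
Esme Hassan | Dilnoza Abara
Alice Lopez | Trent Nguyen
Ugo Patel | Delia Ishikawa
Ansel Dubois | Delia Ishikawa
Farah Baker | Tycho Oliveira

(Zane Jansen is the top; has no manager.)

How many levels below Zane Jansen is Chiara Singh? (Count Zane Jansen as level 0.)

Chain from Chiara Singh up to Zane Jansen: Chiara Singh → Desmond Kowalski → Alba Martin → Zane Jansen. That is 3 steps up, so Chiara Singh is 3 levels below Zane Jansen.

3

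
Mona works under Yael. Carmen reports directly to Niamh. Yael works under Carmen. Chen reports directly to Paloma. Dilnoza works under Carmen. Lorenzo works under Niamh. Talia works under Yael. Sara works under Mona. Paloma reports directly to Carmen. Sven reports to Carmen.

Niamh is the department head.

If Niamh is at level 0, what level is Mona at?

3

Chain from Mona up to Niamh: Mona → Yael → Carmen → Niamh. That is 3 steps up, so Mona is 3 levels below Niamh.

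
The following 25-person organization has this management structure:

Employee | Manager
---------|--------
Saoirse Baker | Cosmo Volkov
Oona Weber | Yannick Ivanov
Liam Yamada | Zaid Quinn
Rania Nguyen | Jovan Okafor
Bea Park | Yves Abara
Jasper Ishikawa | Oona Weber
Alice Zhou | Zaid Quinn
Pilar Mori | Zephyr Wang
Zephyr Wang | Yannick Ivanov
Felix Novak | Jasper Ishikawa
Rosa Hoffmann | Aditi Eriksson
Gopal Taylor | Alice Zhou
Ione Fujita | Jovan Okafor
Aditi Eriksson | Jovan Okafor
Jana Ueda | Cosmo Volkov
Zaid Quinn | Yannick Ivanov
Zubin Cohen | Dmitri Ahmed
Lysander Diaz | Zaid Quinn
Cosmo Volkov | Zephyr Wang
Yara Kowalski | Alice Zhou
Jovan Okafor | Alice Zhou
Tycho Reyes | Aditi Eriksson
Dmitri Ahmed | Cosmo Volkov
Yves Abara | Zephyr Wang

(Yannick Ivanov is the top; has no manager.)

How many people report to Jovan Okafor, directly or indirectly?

5

Jovan Okafor directly manages Aditi Eriksson, Ione Fujita, Rania Nguyen. Under Aditi Eriksson: Rosa Hoffmann, Tycho Reyes (2). Ione Fujita has no reports. Rania Nguyen has no reports. So Jovan Okafor's organization is 3 direct reports plus everyone under them: 3 + 1 + 1 = 5.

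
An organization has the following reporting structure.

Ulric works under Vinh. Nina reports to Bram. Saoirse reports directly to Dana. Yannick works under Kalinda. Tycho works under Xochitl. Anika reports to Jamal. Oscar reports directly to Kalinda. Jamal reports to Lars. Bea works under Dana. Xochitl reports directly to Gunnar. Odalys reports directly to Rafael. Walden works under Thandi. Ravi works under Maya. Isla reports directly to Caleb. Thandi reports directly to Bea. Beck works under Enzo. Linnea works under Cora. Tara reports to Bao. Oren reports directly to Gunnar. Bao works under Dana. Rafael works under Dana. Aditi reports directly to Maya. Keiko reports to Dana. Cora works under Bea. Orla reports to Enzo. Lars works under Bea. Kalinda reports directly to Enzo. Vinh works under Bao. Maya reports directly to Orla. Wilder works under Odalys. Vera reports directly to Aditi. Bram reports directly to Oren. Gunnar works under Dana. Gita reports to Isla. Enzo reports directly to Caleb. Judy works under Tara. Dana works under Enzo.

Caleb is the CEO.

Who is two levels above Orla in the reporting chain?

Orla reports to Enzo, and Enzo reports to Caleb. So Orla's skip-level manager is Caleb.

Caleb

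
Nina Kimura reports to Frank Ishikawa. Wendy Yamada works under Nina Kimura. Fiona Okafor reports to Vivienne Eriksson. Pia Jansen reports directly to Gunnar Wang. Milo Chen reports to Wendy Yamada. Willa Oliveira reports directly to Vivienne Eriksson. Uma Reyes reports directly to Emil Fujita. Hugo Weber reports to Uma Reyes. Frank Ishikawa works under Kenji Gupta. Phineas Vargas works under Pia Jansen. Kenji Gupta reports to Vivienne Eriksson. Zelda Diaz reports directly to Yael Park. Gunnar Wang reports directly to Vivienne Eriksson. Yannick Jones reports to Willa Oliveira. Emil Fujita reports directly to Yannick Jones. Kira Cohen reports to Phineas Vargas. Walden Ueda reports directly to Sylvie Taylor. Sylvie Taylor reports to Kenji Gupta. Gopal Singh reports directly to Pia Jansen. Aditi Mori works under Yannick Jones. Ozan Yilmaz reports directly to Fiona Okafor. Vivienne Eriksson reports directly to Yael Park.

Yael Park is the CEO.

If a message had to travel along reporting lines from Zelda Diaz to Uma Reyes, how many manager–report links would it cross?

Zelda Diaz is 1 level below Yael Park, and Uma Reyes is 5 levels below Yael Park (their lowest common manager). The shortest path runs up from Zelda Diaz to Yael Park and back down to Uma Reyes: 1 + 5 = 6 links.

6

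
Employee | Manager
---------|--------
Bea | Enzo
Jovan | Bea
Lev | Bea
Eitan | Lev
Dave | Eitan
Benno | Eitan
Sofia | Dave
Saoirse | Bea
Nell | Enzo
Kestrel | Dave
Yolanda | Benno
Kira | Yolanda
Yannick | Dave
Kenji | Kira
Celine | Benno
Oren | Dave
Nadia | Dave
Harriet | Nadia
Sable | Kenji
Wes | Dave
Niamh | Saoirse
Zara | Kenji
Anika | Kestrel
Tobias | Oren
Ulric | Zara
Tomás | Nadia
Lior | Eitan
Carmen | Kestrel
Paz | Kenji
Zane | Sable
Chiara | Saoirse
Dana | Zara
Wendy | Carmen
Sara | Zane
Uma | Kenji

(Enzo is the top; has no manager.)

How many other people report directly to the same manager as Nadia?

Nadia reports to Dave. Dave's other direct reports are Sofia, Kestrel, Yannick, Oren, Wes — 5 peers.

5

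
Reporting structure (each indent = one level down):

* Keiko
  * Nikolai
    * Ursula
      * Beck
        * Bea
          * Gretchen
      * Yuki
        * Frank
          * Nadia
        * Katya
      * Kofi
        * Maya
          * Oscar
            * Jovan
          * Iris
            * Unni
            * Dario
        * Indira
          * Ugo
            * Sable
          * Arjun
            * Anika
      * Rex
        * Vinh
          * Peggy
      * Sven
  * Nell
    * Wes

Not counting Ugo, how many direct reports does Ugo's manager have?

1

Ugo reports to Indira. Indira's other direct reports are Arjun — 1 peer.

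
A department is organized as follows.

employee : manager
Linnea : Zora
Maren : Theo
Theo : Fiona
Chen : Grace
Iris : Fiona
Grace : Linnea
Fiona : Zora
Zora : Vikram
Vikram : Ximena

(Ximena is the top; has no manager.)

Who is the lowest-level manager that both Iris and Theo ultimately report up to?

Iris's chain of managers is Fiona, Zora, Vikram, Ximena. Theo's chain of managers is Fiona, Zora, Vikram, Ximena. The first manager that appears in both chains is Fiona.

Fiona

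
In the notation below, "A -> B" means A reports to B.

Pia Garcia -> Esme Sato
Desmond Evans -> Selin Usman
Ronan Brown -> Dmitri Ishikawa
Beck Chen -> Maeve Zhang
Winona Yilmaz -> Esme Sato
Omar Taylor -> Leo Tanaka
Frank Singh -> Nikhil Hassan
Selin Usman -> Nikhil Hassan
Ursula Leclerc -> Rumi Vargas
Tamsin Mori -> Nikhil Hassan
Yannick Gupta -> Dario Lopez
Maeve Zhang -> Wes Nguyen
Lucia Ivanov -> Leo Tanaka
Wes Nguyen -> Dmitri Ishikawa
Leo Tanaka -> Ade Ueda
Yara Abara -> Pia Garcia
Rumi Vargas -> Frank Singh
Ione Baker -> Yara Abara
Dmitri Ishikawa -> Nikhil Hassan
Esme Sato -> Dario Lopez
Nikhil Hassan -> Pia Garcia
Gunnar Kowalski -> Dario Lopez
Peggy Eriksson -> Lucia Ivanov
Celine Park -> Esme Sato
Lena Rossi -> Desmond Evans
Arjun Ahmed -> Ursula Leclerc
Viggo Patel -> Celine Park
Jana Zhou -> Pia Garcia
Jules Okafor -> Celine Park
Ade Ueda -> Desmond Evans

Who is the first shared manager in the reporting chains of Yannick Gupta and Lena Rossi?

Dario Lopez

Yannick Gupta's chain of managers is Dario Lopez. Lena Rossi's chain of managers is Desmond Evans, Selin Usman, Nikhil Hassan, Pia Garcia, Esme Sato, Dario Lopez. The first manager that appears in both chains is Dario Lopez.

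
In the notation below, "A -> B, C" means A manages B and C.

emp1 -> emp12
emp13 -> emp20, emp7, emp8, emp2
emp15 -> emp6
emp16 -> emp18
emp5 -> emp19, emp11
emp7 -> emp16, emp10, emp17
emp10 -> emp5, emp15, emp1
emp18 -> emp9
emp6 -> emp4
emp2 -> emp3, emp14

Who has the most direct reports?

emp13

Direct-report counts: emp13 has 4; emp2 has 2; emp7 has 3; emp10 has 3; emp1 has 1; emp15 has 1; emp6 has 1; emp5 has 2; emp16 has 1; emp18 has 1. The largest is 4, held by emp13.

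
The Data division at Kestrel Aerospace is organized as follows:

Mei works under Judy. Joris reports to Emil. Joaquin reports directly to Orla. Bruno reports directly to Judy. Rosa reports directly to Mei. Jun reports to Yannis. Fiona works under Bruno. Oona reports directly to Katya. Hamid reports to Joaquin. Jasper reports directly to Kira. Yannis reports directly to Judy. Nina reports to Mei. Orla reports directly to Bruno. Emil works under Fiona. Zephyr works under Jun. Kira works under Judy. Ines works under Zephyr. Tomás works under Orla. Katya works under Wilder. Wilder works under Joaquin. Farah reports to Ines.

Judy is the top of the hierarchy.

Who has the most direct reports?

Judy

Direct-report counts: Judy has 4; Kira has 1; Yannis has 1; Jun has 1; Zephyr has 1; Ines has 1; Bruno has 2; Fiona has 1; Emil has 1; Orla has 2; Joaquin has 2; Wilder has 1; Katya has 1; Mei has 2. The largest is 4, held by Judy.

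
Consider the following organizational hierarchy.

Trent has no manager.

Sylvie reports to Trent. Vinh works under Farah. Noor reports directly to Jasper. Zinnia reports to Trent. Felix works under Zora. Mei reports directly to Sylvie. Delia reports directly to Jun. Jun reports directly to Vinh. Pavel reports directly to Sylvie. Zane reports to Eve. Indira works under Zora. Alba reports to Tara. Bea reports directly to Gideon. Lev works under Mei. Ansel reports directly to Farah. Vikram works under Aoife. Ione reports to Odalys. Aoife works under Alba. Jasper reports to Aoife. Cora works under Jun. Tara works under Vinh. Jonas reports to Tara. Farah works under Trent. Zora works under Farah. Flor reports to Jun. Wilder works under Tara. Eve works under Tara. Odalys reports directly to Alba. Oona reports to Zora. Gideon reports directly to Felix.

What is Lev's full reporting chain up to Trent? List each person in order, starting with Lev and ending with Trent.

Lev -> Mei -> Sylvie -> Trent

Lev reports to Mei. Mei reports to Sylvie. Sylvie reports to Trent. Trent is at the top.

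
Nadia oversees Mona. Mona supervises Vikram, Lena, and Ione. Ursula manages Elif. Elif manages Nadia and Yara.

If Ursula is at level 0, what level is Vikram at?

Chain from Vikram up to Ursula: Vikram → Mona → Nadia → Elif → Ursula. That is 4 steps up, so Vikram is 4 levels below Ursula.

4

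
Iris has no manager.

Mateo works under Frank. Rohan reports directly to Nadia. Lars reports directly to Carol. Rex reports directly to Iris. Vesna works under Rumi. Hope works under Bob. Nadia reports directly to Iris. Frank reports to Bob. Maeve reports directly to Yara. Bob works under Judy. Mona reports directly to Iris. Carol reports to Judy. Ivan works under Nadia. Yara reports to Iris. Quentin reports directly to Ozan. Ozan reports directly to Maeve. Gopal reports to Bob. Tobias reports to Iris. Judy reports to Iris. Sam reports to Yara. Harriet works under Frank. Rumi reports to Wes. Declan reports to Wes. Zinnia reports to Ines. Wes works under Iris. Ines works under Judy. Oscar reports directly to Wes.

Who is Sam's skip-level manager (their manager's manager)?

Iris

Sam reports to Yara, and Yara reports to Iris. So Sam's skip-level manager is Iris.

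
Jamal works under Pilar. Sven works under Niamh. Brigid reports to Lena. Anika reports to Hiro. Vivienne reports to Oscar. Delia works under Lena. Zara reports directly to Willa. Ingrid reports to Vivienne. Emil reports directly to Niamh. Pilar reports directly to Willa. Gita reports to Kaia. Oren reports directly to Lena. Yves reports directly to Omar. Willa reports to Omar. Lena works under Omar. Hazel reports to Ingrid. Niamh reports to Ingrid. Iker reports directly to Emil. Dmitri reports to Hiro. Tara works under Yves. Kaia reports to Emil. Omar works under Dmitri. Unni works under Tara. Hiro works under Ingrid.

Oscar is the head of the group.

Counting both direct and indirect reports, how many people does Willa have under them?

3

Willa directly manages Zara, Pilar. Zara has no reports. Under Pilar: Jamal (1). So Willa's organization is 2 direct reports plus everyone under them: 1 + 2 = 3.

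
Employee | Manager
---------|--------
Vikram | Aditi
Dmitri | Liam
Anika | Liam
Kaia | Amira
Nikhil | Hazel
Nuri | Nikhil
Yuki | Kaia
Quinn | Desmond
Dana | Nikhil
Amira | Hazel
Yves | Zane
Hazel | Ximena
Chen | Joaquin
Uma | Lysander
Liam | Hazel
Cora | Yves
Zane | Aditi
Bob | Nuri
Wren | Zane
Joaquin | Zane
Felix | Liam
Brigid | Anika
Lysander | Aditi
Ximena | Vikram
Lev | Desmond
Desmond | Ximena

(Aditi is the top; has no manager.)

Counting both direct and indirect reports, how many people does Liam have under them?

4

Liam directly manages Felix, Anika, Dmitri. Felix has no reports. Under Anika: Brigid (1). Dmitri has no reports. So Liam's organization is 3 direct reports plus everyone under them: 1 + 2 + 1 = 4.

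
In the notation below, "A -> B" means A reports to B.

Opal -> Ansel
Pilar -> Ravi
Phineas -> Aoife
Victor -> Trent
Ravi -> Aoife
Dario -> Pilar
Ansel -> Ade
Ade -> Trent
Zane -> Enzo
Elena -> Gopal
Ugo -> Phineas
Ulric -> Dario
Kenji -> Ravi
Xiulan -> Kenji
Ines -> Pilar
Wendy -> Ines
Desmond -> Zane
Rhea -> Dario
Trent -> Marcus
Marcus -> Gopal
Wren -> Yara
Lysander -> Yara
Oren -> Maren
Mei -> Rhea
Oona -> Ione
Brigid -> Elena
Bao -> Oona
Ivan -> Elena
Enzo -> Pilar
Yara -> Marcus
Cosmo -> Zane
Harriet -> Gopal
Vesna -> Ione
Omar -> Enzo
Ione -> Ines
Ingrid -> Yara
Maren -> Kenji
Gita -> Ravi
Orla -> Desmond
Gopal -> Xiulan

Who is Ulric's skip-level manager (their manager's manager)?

Pilar

Ulric reports to Dario, and Dario reports to Pilar. So Ulric's skip-level manager is Pilar.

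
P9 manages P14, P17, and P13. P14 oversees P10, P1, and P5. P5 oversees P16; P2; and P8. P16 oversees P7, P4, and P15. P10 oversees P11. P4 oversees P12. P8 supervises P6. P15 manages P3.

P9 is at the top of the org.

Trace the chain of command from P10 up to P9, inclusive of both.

P10 -> P14 -> P9

P10 reports to P14. P14 reports to P9. P9 is at the top.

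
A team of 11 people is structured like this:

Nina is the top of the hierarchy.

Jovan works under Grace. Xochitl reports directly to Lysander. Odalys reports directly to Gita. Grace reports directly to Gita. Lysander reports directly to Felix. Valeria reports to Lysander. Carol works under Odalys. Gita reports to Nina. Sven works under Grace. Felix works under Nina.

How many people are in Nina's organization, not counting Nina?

10

Nina directly manages Gita, Felix. Under Gita: Odalys, Carol, Grace, Sven, Jovan (5). Under Felix: Lysander, Valeria, Xochitl (3). So Nina's organization is 2 direct reports plus everyone under them: 6 + 4 = 10.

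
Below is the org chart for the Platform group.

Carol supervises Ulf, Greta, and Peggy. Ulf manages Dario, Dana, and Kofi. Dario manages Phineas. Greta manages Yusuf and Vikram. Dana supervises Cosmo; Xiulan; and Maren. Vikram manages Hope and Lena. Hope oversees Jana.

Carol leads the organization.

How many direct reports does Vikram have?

Vikram directly manages Hope, Lena. That is 2 direct reports.

2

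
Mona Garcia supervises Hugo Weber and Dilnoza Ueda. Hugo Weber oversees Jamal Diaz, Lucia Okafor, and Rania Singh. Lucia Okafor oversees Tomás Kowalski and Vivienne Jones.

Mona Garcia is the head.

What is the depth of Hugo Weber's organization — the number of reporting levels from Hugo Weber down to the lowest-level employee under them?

2

The longest chain under Hugo Weber runs Hugo Weber → Lucia Okafor → Vivienne Jones, which is 2 levels below Hugo Weber.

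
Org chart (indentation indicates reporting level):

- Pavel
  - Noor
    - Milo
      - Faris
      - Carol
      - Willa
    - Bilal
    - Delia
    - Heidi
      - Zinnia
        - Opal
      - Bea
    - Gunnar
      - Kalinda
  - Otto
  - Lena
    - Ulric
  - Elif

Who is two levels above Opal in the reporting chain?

Opal reports to Zinnia, and Zinnia reports to Heidi. So Opal's skip-level manager is Heidi.

Heidi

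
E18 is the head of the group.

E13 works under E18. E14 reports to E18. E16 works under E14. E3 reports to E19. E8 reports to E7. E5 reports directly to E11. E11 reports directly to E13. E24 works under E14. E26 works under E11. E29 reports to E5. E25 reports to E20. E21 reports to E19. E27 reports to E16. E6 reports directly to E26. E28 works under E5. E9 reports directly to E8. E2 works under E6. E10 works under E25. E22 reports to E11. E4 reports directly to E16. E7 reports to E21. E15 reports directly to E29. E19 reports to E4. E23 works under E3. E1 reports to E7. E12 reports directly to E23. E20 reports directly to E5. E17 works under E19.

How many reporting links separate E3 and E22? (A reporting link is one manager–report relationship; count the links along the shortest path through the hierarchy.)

E3 is 5 levels below E18, and E22 is 3 levels below E18 (their lowest common manager). The shortest path runs up from E3 to E18 and back down to E22: 5 + 3 = 8 links.

8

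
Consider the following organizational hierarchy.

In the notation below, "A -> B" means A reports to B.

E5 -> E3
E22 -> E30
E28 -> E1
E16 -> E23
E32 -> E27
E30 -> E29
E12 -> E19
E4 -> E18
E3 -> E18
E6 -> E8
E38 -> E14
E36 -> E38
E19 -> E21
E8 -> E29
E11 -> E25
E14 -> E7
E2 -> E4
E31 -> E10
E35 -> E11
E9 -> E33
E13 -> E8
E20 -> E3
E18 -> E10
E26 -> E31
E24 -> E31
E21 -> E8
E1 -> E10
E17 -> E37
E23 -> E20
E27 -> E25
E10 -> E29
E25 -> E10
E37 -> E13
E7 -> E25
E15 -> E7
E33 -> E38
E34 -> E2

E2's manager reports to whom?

E2 reports to E4, and E4 reports to E18. So E2's skip-level manager is E18.

E18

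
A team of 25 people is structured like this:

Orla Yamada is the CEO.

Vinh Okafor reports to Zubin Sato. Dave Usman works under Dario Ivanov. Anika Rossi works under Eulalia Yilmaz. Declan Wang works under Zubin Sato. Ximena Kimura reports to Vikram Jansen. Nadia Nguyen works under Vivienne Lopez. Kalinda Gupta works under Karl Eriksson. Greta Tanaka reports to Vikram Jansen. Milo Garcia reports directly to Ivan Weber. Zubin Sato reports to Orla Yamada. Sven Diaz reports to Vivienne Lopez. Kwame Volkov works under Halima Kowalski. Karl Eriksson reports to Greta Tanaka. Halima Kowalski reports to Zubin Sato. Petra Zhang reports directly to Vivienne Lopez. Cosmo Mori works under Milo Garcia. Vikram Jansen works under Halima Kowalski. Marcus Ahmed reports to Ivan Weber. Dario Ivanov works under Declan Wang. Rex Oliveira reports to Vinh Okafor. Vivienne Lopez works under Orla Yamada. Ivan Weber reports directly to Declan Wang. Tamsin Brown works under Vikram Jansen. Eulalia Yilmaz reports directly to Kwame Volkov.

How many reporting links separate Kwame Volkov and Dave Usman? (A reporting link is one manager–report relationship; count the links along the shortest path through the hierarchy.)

Kwame Volkov is 2 levels below Zubin Sato, and Dave Usman is 3 levels below Zubin Sato (their lowest common manager). The shortest path runs up from Kwame Volkov to Zubin Sato and back down to Dave Usman: 2 + 3 = 5 links.

5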